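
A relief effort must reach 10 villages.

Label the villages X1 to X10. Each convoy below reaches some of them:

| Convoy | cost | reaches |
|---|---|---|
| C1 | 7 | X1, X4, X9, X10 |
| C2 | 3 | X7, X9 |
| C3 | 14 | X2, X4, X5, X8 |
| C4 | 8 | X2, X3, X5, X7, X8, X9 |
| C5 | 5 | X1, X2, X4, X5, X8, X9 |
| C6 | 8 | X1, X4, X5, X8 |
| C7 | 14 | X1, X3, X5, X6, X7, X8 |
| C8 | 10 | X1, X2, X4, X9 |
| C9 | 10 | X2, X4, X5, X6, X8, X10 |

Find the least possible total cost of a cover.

C4, C5, C9 together cover every village (C4 ∪ C5 ∪ C9 = {X1, X2, X3, X4, X5, X6, X7, X8, X9, X10}); total cost 8 + 5 + 10 = 23.
The greedy pick C5, C2, C9, C4 costs 26; no covering selection beats 23.

23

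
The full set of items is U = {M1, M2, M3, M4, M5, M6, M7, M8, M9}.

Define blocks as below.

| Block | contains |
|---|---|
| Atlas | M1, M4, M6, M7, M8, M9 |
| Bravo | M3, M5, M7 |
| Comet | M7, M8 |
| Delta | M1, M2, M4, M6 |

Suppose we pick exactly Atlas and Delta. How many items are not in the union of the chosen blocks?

2

Union of Atlas, Delta = {M1, M2, M4, M6, M7, M8, M9}.
Not covered: M3, M5 — 2 items.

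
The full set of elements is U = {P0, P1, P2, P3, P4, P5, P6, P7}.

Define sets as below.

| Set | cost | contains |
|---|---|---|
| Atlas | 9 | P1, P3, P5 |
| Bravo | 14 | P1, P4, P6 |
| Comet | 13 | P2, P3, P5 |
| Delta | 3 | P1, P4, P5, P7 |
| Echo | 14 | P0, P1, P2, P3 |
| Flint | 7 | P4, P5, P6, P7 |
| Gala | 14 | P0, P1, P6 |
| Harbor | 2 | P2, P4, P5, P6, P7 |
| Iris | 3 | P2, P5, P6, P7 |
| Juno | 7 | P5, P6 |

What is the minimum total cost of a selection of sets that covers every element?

Echo, Harbor together cover every element (Echo ∪ Harbor = {P0, P1, P2, P3, P4, P5, P6, P7}); total cost 14 + 2 = 16.
The greedy pick Harbor, Delta, Echo costs 19; no covering selection beats 16.

16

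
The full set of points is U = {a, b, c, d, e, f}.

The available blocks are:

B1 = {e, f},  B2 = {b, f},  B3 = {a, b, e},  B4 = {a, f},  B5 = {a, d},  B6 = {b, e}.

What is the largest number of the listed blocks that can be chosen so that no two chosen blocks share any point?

B1, B5 are pairwise disjoint (B1={e,f}; B5={a,d}).
Every remaining block overlaps one of these, and no 3 of the listed blocks are pairwise disjoint, so 2 is the maximum.

2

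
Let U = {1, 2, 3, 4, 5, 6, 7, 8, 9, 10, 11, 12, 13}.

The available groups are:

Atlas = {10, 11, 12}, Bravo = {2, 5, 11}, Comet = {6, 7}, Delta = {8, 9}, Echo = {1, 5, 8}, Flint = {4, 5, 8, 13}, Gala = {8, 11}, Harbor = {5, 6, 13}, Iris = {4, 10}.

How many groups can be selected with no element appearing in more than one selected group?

Bravo, Comet, Delta, Iris are pairwise disjoint (Bravo={2,5,11}; Comet={6,7}; Delta={8,9}; Iris={4,10}).
Every remaining group overlaps one of these, and no 5 of the listed groups are pairwise disjoint, so 4 is the maximum.

4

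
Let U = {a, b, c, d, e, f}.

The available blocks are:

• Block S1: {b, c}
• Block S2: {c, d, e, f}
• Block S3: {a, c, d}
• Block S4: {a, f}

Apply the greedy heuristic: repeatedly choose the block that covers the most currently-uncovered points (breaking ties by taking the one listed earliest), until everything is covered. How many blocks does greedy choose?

Greedy: pick S2 (covers 4 new) → pick S1 (covers 1 new) → pick S3 (covers 1 new). Total picks: 3.

3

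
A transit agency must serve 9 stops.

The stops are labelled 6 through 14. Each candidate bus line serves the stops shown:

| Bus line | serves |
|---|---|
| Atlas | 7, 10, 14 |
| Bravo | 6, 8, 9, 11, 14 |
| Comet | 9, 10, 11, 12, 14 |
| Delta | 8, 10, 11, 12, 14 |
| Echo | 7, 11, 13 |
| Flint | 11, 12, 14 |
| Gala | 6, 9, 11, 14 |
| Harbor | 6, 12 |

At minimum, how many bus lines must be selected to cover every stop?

3

Delta and Echo and Gala together: Delta ∪ Echo ∪ Gala = {6, 7, 8, 9, 10, 11, 12, 13, 14} — every stop is covered.
Only Echo contains 13, so Echo is forced; the remaining 6 stops need at least 2 more bus lines (each remaining bus line adds at most 4) — so at least 3 bus lines are needed, and 3 is optimal.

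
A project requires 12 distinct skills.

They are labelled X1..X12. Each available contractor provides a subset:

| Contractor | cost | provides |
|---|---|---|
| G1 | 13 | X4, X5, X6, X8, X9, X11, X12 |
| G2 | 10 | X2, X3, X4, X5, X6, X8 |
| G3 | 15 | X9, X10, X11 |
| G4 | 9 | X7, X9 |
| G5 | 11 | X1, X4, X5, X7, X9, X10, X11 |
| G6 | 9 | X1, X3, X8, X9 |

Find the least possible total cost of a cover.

G1, G2, G5 together cover every skill (G1 ∪ G2 ∪ G5 = {X1, X2, X3, X4, X5, X6, X7, X8, X9, X10, X11, X12}); total cost 13 + 10 + 11 = 34.
No covering selection has total cost below 34.

34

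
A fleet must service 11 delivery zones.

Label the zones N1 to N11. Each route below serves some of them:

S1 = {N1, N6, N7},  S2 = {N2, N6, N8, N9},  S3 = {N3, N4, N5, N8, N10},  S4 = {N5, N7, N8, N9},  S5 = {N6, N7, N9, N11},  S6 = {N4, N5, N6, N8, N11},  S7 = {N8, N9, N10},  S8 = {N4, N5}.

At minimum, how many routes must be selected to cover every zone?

S1 and S2 and S3 and S6 together: S1 ∪ S2 ∪ S3 ∪ S6 = {N1, N2, N3, N4, N5, N6, N7, N8, N9, N10, N11} — every zone is covered.
No 3 of the 8 routes cover everything (all 56 combinations miss at least one zone), so 4 is optimal.

4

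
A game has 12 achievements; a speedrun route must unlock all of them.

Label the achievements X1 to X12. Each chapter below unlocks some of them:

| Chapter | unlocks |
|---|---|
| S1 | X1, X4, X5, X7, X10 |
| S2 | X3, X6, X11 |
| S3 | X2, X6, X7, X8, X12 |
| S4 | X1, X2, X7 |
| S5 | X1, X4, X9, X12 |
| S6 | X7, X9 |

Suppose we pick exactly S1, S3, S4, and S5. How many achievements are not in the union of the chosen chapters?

2

Union of S1, S3, S4, S5 = {X1, X2, X4, X5, X6, X7, X8, X9, X10, X12}.
Not covered: X3, X11 — 2 achievements.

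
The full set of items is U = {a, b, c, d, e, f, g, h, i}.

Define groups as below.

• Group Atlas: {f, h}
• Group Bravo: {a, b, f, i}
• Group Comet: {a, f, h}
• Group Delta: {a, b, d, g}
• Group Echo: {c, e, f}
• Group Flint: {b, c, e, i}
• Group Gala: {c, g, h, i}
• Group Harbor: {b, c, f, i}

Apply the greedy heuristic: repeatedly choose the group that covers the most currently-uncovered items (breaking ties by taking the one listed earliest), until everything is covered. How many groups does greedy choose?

4

Greedy: pick Bravo (covers 4 new) → pick Gala (covers 3 new) → pick Delta (covers 1 new) → pick Echo (covers 1 new). Total picks: 4.
(The true minimum cover uses only 3 groups, so greedy is not optimal here.)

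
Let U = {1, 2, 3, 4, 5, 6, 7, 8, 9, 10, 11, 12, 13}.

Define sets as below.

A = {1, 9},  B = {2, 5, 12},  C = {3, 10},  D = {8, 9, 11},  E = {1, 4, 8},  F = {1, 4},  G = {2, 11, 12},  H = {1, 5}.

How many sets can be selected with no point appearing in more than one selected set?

4

B, C, D, F are pairwise disjoint (B={2,5,12}; C={3,10}; D={8,9,11}; F={1,4}).
Every remaining set overlaps one of these, and no 5 of the listed sets are pairwise disjoint, so 4 is the maximum.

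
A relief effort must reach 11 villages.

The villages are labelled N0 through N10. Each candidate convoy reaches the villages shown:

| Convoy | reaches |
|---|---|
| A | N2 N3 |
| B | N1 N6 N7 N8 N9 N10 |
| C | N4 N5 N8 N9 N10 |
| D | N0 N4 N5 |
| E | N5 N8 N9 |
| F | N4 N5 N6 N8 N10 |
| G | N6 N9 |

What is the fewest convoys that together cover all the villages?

A and B and D together: A ∪ B ∪ D = {N0, N1, N2, N3, N4, N5, N6, N7, N8, N9, N10} — every village is covered.
Only D contains N0, so D is forced; the remaining 8 villages need at least 2 more convoys (each remaining convoy adds at most 6) — so at least 3 convoys are needed, and 3 is optimal.

3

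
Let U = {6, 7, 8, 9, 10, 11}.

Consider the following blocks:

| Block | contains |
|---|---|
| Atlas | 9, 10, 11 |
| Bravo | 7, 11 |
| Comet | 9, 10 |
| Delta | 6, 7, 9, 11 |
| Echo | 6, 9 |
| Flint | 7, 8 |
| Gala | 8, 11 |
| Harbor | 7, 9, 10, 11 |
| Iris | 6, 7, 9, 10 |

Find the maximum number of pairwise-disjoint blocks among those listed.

2

Bravo, Echo are pairwise disjoint (Bravo={7,11}; Echo={6,9}).
Every remaining block overlaps one of these, and no 3 of the listed blocks are pairwise disjoint, so 2 is the maximum.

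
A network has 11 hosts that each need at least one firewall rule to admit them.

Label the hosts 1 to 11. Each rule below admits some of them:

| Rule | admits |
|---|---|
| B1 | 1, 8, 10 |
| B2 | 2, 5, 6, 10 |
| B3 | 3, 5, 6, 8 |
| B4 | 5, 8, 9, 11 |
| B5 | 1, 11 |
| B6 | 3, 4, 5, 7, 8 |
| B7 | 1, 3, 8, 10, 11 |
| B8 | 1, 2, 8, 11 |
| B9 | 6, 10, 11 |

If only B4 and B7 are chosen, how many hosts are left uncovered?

Union of B4, B7 = {1, 3, 5, 8, 9, 10, 11}.
Not covered: 2, 4, 6, 7 — 4 hosts.

4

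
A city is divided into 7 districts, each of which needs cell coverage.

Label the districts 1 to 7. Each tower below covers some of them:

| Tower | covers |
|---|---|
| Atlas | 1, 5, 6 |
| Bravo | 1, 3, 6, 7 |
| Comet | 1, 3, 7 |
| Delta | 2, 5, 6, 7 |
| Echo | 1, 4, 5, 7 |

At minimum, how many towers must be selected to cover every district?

3

Take {Comet, Delta, Echo}. Their union is {1, 2, 3, 4, 5, 6, 7}, which is all 7 districts.
Only Delta contains 2, so Delta is forced; the remaining 3 districts need at least 2 more towers (each remaining tower adds at most 2) — so at least 3 towers are needed, and 3 is optimal.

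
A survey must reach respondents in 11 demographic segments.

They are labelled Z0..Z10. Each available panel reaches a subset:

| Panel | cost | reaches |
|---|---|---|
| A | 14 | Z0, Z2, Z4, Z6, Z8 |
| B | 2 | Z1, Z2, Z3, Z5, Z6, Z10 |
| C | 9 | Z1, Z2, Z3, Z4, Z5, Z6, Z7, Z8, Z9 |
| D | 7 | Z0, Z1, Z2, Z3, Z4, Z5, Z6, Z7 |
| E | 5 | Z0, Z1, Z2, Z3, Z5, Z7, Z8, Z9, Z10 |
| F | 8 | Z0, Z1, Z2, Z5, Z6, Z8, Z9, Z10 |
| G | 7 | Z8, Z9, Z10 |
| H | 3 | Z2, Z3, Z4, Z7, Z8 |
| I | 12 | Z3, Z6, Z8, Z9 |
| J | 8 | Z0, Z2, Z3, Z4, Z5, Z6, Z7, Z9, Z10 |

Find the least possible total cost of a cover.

10

B, E, H together cover every segment (B ∪ E ∪ H = {Z0, Z1, Z2, Z3, Z4, Z5, Z6, Z7, Z8, Z9, Z10}); total cost 2 + 5 + 3 = 10.
No covering selection has total cost below 10.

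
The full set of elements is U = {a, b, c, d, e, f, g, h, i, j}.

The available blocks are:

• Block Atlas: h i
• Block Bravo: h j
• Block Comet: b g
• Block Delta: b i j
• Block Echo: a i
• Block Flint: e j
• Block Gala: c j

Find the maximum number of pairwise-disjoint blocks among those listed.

Comet, Echo, Gala are pairwise disjoint (Comet={b,g}; Echo={a,i}; Gala={c,j}).
Every remaining block overlaps one of these, and no 4 of the listed blocks are pairwise disjoint, so 3 is the maximum.

3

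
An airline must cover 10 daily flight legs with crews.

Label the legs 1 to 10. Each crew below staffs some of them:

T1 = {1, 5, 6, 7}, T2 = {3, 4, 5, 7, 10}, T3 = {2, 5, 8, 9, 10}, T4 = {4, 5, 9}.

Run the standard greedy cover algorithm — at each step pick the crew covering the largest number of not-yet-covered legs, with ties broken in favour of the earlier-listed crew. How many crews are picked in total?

3

Greedy: pick T2 (covers 5 new) → pick T3 (covers 3 new) → pick T1 (covers 2 new). Total picks: 3.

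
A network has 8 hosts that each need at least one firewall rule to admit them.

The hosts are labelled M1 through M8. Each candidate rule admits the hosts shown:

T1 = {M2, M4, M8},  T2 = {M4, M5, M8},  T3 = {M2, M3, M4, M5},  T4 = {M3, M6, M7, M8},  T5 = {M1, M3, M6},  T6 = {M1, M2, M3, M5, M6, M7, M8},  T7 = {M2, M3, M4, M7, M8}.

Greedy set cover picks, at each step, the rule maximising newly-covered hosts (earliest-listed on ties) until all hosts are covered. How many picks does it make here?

Greedy: pick T6 (covers 7 new) → pick T1 (covers 1 new). Total picks: 2.

2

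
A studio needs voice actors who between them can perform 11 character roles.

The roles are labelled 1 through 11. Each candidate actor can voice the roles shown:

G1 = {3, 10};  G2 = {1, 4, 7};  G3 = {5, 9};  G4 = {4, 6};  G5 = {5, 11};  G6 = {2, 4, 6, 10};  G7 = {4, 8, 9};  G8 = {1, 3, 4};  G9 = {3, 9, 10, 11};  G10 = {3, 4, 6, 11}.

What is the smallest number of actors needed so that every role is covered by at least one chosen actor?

G2 and G5 and G6 and G7 and G10 together: G2 ∪ G5 ∪ G6 ∪ G7 ∪ G10 = {1, 2, 3, 4, 5, 6, 7, 8, 9, 10, 11} — every role is covered.
No 4 of the 10 actors cover everything (all 210 combinations miss at least one role), so 5 is optimal.

5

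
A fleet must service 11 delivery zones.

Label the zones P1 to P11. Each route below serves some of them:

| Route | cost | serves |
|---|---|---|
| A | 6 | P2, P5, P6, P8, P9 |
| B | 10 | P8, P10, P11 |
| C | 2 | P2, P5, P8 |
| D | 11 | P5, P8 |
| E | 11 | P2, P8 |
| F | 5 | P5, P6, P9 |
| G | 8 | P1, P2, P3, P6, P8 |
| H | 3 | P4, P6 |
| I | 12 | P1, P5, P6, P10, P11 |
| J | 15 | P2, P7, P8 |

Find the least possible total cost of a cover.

41

B, F, G, H, J together cover every zone (B ∪ F ∪ G ∪ H ∪ J = {P1, P2, P3, P4, P5, P6, P7, P8, P9, P10, P11}); total cost 10 + 5 + 8 + 3 + 15 = 41.
The greedy pick C, H, G, B, F, J costs 43; no covering selection beats 41.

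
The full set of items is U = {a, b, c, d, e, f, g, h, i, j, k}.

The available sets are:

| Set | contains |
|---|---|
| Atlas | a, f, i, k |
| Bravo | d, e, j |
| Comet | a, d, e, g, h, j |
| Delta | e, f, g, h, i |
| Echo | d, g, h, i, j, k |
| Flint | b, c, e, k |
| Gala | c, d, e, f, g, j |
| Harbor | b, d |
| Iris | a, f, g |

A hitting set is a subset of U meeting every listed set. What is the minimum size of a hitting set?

The 3 items {b, f, j} hit every set.
No choice of 2 items meets every set, so 3 is the minimum.

3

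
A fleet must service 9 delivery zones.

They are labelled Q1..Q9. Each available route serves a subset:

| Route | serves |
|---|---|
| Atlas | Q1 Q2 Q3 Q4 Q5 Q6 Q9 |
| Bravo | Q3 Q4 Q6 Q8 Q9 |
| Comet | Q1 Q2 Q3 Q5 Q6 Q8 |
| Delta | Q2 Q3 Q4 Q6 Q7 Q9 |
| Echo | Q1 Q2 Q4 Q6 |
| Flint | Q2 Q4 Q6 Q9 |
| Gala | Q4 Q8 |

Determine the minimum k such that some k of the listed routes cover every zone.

Comet and Delta together: Comet ∪ Delta = {Q1, Q2, Q3, Q4, Q5, Q6, Q7, Q8, Q9} — every zone is covered.
No single route has all 9 zones (the largest, Atlas, has 7), so 2 is optimal.

2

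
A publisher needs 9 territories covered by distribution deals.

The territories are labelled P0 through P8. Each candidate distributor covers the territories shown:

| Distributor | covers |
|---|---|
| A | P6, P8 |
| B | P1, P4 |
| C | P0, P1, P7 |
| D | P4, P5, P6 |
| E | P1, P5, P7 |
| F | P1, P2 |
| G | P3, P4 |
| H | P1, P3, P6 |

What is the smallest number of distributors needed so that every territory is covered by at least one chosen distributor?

Take {A, C, E, F, G}. Their union is {P0, P1, P2, P3, P4, P5, P6, P7, P8}, which is all 9 territories.
No 4 of the 8 distributors cover everything (all 70 combinations miss at least one territory), so 5 is optimal.

5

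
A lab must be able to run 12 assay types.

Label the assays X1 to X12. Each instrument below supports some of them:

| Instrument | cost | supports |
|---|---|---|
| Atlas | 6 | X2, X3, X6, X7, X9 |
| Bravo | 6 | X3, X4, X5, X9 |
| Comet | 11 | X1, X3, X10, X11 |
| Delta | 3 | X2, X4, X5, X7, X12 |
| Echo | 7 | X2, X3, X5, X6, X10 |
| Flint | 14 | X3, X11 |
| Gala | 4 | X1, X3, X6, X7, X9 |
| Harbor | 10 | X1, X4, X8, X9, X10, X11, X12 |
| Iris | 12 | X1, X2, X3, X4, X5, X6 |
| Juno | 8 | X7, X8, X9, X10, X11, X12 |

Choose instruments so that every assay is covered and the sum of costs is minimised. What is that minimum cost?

15

Delta, Gala, Juno together cover every assay (Delta ∪ Gala ∪ Juno = {X1, X2, X3, X4, X5, X6, X7, X8, X9, X10, X11, X12}); total cost 3 + 4 + 8 = 15.
No covering selection has total cost below 15.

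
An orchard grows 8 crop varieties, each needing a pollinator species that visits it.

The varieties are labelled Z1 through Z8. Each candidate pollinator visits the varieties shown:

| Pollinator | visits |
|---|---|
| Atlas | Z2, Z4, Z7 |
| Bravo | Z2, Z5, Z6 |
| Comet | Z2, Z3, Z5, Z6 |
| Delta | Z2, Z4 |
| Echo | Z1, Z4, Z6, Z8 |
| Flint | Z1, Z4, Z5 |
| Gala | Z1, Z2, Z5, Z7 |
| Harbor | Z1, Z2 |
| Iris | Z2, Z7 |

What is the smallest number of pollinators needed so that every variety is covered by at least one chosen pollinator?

3

Take {Atlas, Comet, Echo}. Their union is {Z1, Z2, Z3, Z4, Z5, Z6, Z7, Z8}, which is all 8 varieties.
Only Comet contains Z3, so Comet is forced; the remaining 4 varieties need at least 2 more pollinators (each remaining pollinator adds at most 3) — so at least 3 pollinators are needed, and 3 is optimal.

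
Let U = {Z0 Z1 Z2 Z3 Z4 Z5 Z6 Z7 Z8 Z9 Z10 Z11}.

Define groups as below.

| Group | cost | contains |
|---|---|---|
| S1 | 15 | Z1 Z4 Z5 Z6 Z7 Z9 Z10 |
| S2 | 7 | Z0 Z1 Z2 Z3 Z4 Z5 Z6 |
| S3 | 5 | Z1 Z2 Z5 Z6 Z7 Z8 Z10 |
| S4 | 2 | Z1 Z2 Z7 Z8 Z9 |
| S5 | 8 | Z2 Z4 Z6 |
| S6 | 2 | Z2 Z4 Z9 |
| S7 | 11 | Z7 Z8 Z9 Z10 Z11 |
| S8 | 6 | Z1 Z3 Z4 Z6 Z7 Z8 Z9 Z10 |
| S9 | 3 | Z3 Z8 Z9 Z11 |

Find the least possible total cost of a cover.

S2, S3, S9 together cover every element (S2 ∪ S3 ∪ S9 = {Z0, Z1, Z2, Z3, Z4, Z5, Z6, Z7, Z8, Z9, Z10, Z11}); total cost 7 + 5 + 3 = 15.
The greedy pick S4, S2, S9, S3 costs 17; no covering selection beats 15.

15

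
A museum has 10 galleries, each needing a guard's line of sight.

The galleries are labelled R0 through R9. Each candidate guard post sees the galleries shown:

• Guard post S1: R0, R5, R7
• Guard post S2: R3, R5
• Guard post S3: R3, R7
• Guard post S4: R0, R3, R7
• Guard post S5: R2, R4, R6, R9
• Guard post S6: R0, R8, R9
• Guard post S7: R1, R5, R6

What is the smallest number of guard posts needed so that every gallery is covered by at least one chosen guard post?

S3 and S5 and S6 and S7 together: S3 ∪ S5 ∪ S6 ∪ S7 = {R0, R1, R2, R3, R4, R5, R6, R7, R8, R9} — every gallery is covered.
Only S7 contains R1, so S7 is forced; the remaining 7 galleries need at least 3 more guard posts (each remaining guard post adds at most 3) — so at least 4 guard posts are needed, and 4 is optimal.

4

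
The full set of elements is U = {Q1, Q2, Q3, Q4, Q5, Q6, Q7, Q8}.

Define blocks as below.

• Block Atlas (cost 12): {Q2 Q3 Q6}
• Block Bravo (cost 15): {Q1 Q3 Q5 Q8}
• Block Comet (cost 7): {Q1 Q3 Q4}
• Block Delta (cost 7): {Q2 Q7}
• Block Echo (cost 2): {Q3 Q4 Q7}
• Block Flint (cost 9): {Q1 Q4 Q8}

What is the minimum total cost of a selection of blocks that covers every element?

Atlas, Bravo, Echo together cover every element (Atlas ∪ Bravo ∪ Echo = {Q1, Q2, Q3, Q4, Q5, Q6, Q7, Q8}); total cost 12 + 15 + 2 = 29.
The greedy pick Echo, Flint, Atlas, Bravo costs 38; no covering selection beats 29.

29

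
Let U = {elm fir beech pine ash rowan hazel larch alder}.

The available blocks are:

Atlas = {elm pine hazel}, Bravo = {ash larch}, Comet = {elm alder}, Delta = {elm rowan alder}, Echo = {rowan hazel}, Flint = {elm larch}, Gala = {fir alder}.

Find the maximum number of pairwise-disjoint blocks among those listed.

3

Atlas, Bravo, Gala are pairwise disjoint (Atlas={elm,pine,hazel}; Bravo={ash,larch}; Gala={fir,alder}).
Every remaining block overlaps one of these, and no 4 of the listed blocks are pairwise disjoint, so 3 is the maximum.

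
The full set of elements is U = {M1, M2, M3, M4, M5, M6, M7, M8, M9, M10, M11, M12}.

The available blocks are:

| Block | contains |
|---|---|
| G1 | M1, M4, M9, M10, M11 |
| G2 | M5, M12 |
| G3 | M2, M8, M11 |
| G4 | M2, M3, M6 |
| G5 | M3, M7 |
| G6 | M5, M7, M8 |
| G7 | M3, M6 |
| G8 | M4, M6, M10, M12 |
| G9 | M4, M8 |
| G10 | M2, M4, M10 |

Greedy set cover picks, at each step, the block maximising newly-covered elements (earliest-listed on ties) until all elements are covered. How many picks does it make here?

Greedy: pick G1 (covers 5 new) → pick G4 (covers 3 new) → pick G6 (covers 3 new) → pick G2 (covers 1 new). Total picks: 4.

4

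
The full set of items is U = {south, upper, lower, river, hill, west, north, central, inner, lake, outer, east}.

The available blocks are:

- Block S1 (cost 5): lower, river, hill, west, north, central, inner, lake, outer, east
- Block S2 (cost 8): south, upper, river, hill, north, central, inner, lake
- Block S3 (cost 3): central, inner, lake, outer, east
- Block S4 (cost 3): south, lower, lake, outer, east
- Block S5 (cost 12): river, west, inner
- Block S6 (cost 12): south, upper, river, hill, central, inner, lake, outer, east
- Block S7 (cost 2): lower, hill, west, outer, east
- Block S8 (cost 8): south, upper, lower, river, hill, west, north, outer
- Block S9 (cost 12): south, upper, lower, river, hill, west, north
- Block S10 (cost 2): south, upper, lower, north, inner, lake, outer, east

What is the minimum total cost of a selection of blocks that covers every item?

7

S1, S10 together cover every item (S1 ∪ S10 = {south, upper, lower, river, hill, west, north, central, inner, lake, outer, east}); total cost 5 + 2 = 7.
The greedy pick S10, S7, S1 costs 9; no covering selection beats 7.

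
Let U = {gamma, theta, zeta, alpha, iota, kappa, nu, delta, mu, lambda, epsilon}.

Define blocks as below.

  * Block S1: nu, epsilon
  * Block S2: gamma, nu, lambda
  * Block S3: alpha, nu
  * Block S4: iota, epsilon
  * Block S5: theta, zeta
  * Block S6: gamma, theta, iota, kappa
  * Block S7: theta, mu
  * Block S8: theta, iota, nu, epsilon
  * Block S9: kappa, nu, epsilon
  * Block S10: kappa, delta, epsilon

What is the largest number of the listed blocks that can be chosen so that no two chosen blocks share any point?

3

S3, S7, S10 are pairwise disjoint (S3={alpha,nu}; S7={theta,mu}; S10={kappa,delta,epsilon}).
Every remaining block overlaps one of these, and no 4 of the listed blocks are pairwise disjoint, so 3 is the maximum.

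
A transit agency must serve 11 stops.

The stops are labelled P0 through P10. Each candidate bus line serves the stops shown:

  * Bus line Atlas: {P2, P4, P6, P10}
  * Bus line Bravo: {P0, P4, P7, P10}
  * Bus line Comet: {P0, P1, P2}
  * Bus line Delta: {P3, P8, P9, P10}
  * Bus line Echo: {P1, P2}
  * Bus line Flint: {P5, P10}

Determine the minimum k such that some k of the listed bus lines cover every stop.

5

Take {Atlas, Bravo, Comet, Delta, Flint}. Their union is {P0, P1, P2, P3, P4, P5, P6, P7, P8, P9, P10}, which is all 11 stops.
No 4 of the 6 bus lines cover everything (all 15 combinations miss at least one stop), so 5 is optimal.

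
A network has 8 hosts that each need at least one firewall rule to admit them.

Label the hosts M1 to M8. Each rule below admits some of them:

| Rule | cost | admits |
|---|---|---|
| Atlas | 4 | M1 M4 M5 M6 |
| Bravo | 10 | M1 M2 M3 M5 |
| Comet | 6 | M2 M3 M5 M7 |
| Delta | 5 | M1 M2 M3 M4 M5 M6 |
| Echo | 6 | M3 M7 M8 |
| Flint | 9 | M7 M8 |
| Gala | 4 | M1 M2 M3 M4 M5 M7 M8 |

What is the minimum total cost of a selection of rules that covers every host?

8

Atlas, Gala together cover every host (Atlas ∪ Gala = {M1, M2, M3, M4, M5, M6, M7, M8}); total cost 4 + 4 = 8.
No covering selection has total cost below 8.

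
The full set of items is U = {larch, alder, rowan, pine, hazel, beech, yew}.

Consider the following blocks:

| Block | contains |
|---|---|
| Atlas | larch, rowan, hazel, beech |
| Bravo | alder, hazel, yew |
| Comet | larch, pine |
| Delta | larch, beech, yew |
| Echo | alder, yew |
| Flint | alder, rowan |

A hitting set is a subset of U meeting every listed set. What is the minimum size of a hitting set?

2

H = {larch, alder} meets every block (each contains at least one member of H), and |H| = 2.
The blocks Bravo, Comet are pairwise disjoint, so any hitting set needs a separate item for each — at least 2. Hence 2 is optimal.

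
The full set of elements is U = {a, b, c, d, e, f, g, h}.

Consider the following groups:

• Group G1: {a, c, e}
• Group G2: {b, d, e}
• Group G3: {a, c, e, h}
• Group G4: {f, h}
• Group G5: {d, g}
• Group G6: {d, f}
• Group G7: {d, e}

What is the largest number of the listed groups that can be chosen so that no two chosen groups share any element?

3

G1, G4, G5 are pairwise disjoint (G1={a,c,e}; G4={f,h}; G5={d,g}).
Every remaining group overlaps one of these, and no 4 of the listed groups are pairwise disjoint, so 3 is the maximum.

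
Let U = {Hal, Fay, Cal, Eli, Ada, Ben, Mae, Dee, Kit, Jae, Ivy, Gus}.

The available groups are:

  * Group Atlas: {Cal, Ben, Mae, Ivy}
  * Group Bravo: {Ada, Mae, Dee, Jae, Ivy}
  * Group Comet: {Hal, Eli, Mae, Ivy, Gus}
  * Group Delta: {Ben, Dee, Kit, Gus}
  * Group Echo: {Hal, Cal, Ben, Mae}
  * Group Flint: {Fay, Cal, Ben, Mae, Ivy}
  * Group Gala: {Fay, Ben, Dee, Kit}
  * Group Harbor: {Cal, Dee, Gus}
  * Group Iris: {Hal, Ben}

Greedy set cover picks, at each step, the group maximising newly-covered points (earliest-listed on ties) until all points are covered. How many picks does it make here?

Greedy: pick Bravo (covers 5 new) → pick Comet (covers 3 new) → pick Flint (covers 3 new) → pick Delta (covers 1 new). Total picks: 4.

4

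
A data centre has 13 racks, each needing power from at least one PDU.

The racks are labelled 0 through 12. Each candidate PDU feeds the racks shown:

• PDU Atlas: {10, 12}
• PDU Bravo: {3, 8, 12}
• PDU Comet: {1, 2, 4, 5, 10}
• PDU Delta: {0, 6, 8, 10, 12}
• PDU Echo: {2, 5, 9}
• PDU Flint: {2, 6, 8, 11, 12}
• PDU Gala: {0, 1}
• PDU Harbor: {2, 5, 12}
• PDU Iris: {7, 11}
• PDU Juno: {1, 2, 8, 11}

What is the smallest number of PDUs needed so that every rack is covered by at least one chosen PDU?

Bravo and Comet and Delta and Echo and Iris together: Bravo ∪ Comet ∪ Delta ∪ Echo ∪ Iris = {0, 1, 2, 3, 4, 5, 6, 7, 8, 9, 10, 11, 12} — every rack is covered.
No 4 of the 10 PDUs cover everything (all 210 combinations miss at least one rack), so 5 is optimal.

5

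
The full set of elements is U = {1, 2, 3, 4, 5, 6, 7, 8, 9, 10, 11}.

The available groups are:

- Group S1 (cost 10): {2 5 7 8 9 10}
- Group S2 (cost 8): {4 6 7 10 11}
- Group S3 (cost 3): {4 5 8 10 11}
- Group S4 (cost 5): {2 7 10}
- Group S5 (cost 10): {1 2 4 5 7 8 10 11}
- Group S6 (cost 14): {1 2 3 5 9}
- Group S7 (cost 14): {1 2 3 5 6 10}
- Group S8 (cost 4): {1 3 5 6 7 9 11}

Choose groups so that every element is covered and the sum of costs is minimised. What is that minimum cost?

12

S3, S4, S8 together cover every element (S3 ∪ S4 ∪ S8 = {1, 2, 3, 4, 5, 6, 7, 8, 9, 10, 11}); total cost 3 + 5 + 4 = 12.
No covering selection has total cost below 12.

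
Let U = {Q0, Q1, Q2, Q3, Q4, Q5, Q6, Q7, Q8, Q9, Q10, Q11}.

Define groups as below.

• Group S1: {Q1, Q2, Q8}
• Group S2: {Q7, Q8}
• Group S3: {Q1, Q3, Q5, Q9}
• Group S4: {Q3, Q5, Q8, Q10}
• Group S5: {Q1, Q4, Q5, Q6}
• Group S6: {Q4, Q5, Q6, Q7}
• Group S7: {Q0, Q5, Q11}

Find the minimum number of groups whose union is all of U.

Take {S1, S3, S4, S6, S7}. Their union is {Q0, Q1, Q2, Q3, Q4, Q5, Q6, Q7, Q8, Q9, Q10, Q11}, which is all 12 items.
No 4 of the 7 groups cover everything (all 35 combinations miss at least one item), so 5 is optimal.

5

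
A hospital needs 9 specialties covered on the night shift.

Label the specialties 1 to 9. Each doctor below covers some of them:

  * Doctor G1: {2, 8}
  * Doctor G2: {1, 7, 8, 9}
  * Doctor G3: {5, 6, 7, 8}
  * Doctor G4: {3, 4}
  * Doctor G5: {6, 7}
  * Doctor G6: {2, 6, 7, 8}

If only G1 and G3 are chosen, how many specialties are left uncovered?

Union of G1, G3 = {2, 5, 6, 7, 8}.
Not covered: 1, 3, 4, 9 — 4 specialties.

4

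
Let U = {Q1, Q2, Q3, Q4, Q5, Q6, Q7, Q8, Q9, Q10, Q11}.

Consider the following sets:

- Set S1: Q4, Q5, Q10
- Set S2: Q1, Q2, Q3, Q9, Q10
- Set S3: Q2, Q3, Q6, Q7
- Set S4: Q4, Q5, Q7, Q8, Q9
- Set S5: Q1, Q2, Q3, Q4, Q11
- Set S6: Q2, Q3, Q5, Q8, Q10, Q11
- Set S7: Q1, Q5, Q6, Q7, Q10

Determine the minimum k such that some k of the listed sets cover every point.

S4 and S5 and S7 together: S4 ∪ S5 ∪ S7 = {Q1, Q2, Q3, Q4, Q5, Q6, Q7, Q8, Q9, Q10, Q11} — every point is covered.
No 2 of the 7 sets cover everything (all 21 combinations miss at least one point), so 3 is optimal.

3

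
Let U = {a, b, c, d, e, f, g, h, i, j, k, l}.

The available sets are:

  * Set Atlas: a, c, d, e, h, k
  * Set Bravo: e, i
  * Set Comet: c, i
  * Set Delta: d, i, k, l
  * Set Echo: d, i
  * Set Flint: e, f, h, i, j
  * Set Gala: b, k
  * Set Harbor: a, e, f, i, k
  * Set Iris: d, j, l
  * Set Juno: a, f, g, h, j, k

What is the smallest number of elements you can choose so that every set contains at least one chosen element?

3

Take T = {i, k, l}. Each listed set contains at least one of these, so T is a hitting set of size 3.
The sets Bravo, Gala, Iris are pairwise disjoint, so any hitting set needs a separate element for each — at least 3. Hence 3 is optimal.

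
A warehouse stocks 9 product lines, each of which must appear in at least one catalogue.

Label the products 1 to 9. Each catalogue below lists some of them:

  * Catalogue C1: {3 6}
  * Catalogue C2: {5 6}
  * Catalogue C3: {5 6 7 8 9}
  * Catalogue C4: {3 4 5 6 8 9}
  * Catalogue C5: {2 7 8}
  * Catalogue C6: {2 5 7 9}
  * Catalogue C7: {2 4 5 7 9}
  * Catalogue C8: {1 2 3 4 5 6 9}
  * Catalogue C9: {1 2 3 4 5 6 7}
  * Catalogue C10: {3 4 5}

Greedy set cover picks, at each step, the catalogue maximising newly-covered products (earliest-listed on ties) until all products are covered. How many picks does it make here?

2

Greedy: pick C8 (covers 7 new) → pick C3 (covers 2 new). Total picks: 2.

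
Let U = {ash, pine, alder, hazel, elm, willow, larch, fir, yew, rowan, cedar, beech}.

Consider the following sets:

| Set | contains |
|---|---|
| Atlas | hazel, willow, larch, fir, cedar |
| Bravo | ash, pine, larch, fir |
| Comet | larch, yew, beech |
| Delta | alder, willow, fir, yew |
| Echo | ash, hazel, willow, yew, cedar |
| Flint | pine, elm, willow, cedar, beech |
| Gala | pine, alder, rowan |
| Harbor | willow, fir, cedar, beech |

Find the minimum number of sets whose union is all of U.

4

Take {Atlas, Echo, Flint, Gala}. Their union is {ash, pine, alder, hazel, elm, willow, larch, fir, yew, rowan, cedar, beech}, which is all 12 elements.
Only Flint contains elm, so Flint is forced; the remaining 7 elements need at least 3 more sets (each remaining set adds at most 3) — so at least 4 sets are needed, and 4 is optimal.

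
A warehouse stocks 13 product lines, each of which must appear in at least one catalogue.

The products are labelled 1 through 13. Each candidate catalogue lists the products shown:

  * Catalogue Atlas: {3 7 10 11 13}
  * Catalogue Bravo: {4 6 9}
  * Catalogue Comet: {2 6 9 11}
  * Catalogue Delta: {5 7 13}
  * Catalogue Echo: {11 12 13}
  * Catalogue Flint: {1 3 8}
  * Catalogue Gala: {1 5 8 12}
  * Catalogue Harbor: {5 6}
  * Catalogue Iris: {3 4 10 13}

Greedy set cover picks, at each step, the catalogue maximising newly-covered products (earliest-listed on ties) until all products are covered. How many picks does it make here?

4

Greedy: pick Atlas (covers 5 new) → pick Gala (covers 4 new) → pick Bravo (covers 3 new) → pick Comet (covers 1 new). Total picks: 4.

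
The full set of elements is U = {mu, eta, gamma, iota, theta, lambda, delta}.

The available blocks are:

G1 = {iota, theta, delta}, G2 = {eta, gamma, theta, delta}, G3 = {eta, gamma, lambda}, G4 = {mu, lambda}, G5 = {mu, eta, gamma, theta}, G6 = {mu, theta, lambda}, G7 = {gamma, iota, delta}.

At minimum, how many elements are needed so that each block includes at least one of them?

Take H = {theta, lambda, delta}. Each listed block contains at least one of these, so H is a hitting set of size 3.
No choice of 2 elements meets every block, so 3 is the minimum.

3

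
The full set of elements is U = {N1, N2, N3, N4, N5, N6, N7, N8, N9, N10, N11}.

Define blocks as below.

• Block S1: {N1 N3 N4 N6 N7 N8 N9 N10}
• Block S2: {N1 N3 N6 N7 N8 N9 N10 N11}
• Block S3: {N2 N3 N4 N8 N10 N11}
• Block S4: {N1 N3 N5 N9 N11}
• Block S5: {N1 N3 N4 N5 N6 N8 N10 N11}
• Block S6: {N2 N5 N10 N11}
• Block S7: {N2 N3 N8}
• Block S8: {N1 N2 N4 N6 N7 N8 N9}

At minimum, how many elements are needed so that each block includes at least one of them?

2

H = {N5, N8} meets every block (each contains at least one member of H), and |H| = 2.
No single element lies in every block, so at least 2 are needed and 2 is optimal.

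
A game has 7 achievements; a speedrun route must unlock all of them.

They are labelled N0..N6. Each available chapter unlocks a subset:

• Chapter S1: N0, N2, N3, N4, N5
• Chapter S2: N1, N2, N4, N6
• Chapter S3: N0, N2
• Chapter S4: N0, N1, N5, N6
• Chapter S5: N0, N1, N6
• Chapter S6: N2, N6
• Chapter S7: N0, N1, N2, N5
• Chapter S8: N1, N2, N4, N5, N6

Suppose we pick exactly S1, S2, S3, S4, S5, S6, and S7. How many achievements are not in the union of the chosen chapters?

Union of S1, S2, S3, S4, S5, S6, S7 = {N0, N1, N2, N3, N4, N5, N6} — that's every achievement, so 0 are uncovered.

0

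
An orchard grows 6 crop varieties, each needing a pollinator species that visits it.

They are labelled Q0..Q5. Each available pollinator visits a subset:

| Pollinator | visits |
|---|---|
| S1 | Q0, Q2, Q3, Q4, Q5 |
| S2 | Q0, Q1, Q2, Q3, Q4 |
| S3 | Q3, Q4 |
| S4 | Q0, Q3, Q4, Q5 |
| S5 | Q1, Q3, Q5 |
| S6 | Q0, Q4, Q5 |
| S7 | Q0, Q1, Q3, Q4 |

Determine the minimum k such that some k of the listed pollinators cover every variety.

2

Take {S2, S5}. Their union is {Q0, Q1, Q2, Q3, Q4, Q5}, which is all 6 varieties.
No single pollinator has all 6 varieties (the largest, S1, has 5), so 2 is optimal.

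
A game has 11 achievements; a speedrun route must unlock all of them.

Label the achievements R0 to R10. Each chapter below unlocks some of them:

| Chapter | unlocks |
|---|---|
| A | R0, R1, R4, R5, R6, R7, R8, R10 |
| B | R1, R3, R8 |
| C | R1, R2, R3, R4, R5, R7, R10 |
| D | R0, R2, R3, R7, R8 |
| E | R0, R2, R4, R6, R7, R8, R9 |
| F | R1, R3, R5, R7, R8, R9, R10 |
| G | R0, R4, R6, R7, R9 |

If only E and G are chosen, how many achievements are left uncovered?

Union of E, G = {R0, R2, R4, R6, R7, R8, R9}.
Not covered: R1, R3, R5, R10 — 4 achievements.

4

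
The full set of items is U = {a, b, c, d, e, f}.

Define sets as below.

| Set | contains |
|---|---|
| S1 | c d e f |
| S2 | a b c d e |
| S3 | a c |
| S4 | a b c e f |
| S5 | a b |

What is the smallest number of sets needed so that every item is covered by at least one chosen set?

S1 and S2 cover everything between them: the union {a, b, c, d, e, f} is all of U.
No single set has all 6 items (the largest, S2, has 5), so 2 is optimal.

2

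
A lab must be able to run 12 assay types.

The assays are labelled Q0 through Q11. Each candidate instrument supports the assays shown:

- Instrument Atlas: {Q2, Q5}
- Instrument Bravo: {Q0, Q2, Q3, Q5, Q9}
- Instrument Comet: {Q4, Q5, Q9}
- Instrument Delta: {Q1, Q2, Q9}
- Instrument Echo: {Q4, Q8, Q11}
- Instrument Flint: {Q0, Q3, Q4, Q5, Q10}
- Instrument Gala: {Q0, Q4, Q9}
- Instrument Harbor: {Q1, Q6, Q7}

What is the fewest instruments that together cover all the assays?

Take {Bravo, Echo, Flint, Harbor}. Their union is {Q0, Q1, Q2, Q3, Q4, Q5, Q6, Q7, Q8, Q9, Q10, Q11}, which is all 12 assays.
Only Flint contains Q10, so Flint is forced; the remaining 7 assays need at least 3 more instruments (each remaining instrument adds at most 3) — so at least 4 instruments are needed, and 4 is optimal.

4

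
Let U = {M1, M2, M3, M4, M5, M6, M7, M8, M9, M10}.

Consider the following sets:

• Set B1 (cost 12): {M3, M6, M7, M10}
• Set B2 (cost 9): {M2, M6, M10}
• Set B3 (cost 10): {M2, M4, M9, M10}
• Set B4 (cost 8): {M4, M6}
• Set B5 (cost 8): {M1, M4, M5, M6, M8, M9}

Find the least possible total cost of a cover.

29

B1, B2, B5 together cover every element (B1 ∪ B2 ∪ B5 = {M1, M2, M3, M4, M5, M6, M7, M8, M9, M10}); total cost 12 + 9 + 8 = 29.
No covering selection has total cost below 29.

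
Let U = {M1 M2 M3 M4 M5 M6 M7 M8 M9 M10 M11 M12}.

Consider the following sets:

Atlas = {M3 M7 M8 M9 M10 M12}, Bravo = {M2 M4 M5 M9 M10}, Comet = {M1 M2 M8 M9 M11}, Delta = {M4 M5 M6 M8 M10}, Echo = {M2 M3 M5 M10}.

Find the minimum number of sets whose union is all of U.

3

Atlas, Comet, and Delta cover everything between them: the union {M1, M2, M3, M4, M5, M6, M7, M8, M9, M10, M11, M12} is all of U.
Only Comet contains M1, so Comet is forced; the remaining 7 elements need at least 2 more sets (each remaining set adds at most 4) — so at least 3 sets are needed, and 3 is optimal.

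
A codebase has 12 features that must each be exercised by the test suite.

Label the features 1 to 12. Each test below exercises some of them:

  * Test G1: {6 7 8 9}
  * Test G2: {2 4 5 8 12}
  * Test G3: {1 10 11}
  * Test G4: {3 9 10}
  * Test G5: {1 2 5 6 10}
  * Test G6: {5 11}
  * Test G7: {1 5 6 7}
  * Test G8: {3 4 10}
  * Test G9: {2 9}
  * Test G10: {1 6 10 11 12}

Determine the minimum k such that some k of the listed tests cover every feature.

Take {G1, G2, G4, G10}. Their union is {1, 2, 3, 4, 5, 6, 7, 8, 9, 10, 11, 12}, which is all 12 features.
No 3 of the 10 tests cover everything (all 120 combinations miss at least one feature), so 4 is optimal.

4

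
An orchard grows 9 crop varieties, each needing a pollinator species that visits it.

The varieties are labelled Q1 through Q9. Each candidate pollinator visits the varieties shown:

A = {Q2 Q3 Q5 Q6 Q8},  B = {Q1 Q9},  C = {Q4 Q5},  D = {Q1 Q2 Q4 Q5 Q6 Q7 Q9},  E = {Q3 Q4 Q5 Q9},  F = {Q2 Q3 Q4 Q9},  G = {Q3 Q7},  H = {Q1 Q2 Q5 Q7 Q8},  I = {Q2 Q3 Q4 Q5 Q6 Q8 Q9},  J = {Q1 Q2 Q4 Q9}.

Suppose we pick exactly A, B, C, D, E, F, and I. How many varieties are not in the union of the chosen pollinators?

Union of A, B, C, D, E, F, I = {Q1, Q2, Q3, Q4, Q5, Q6, Q7, Q8, Q9} — that's every variety, so 0 are uncovered.

0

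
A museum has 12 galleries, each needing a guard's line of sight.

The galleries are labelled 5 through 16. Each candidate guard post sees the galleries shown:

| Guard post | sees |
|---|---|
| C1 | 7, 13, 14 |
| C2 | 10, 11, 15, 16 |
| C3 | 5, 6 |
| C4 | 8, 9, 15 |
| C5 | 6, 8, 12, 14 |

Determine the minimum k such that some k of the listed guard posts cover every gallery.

5

Take {C1, C2, C3, C4, C5}. Their union is {5, 6, 7, 8, 9, 10, 11, 12, 13, 14, 15, 16}, which is all 12 galleries.
No 4 of the 5 guard posts cover everything (all 5 combinations miss at least one gallery), so 5 is optimal.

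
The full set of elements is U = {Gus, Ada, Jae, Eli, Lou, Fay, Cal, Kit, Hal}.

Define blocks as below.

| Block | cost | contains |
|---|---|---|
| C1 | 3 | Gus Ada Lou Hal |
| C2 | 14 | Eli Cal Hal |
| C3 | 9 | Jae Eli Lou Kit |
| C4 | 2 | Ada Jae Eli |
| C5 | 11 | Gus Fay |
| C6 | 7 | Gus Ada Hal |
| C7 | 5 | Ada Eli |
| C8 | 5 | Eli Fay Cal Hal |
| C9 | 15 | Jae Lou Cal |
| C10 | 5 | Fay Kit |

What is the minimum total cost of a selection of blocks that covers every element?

C1, C4, C8, C10 together cover every element (C1 ∪ C4 ∪ C8 ∪ C10 = {Gus, Ada, Jae, Eli, Lou, Fay, Cal, Kit, Hal}); total cost 3 + 2 + 5 + 5 = 15.
No covering selection has total cost below 15.

15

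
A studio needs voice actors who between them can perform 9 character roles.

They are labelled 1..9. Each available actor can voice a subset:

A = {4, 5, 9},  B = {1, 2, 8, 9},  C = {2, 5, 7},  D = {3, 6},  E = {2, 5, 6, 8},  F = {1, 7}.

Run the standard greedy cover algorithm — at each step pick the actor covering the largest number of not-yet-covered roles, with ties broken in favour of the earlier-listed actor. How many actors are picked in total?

Greedy: pick B (covers 4 new) → pick A (covers 2 new) → pick D (covers 2 new) → pick C (covers 1 new). Total picks: 4.

4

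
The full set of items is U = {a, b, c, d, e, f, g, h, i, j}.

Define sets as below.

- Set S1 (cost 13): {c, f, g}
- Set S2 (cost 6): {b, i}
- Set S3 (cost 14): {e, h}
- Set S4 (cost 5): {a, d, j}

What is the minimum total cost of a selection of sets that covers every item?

S1, S2, S3, S4 together cover every item (S1 ∪ S2 ∪ S3 ∪ S4 = {a, b, c, d, e, f, g, h, i, j}); total cost 13 + 6 + 14 + 5 = 38.
No covering selection has total cost below 38.

38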